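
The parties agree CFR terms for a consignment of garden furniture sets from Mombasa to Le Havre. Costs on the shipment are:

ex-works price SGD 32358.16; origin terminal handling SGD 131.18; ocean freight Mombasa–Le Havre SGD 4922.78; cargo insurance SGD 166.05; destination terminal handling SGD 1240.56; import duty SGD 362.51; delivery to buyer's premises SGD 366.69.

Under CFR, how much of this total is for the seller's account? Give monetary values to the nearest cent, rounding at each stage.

CFR: the seller pays costs through ocean freight to the destination port, but not insurance.
Seller's account: goods 32358.16 + origin terminal 131.18 + freight 4922.78 = 37412.12
Buyer's account: insurance 166.05 + destination terminal 1240.56 + duty 362.51 + delivery 366.69 = 2135.81

Seller's account: SGD 37412.12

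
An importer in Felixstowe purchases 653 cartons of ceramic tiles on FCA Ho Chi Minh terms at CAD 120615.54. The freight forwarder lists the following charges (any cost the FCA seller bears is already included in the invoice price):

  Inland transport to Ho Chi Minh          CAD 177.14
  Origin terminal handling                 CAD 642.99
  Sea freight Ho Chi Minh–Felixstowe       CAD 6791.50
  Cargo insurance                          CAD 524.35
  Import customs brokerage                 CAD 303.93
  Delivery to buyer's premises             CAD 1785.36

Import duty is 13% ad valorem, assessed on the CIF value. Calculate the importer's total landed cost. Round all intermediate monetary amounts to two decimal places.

Total landed cost: CAD 147378.34

FCA: the seller delivers export-cleared goods to the carrier; the buyer bears costs from that point.
Already in the invoice (seller's account under FCA): inland to port — exclude.
CIF value = FCA price + origin terminal + freight + insurance = 120615.54 + 642.99 + 6791.50 + 524.35 = 128574.38
Import duty = 128574.38 × 13% = 16714.67
Buyer bears: origin terminal 642.99 + freight 6791.50 + insurance 524.35 + brokerage 303.93 + delivery 1785.36 + duty 16714.67 = 26762.80
Landed cost = invoice 120615.54 + 26762.80 = 147378.34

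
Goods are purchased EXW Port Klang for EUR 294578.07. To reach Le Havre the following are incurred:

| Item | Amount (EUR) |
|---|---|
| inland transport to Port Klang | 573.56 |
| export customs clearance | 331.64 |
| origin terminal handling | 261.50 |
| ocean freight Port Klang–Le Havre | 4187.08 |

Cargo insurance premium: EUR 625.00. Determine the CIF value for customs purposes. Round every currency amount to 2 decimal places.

CIF value: EUR 300556.85

CIF = EXW price + pre-shipment costs + freight + insurance
CIF = 294578.07 + 573.56 + 331.64 + 261.50 + 4187.08 + 625.00 = 300556.85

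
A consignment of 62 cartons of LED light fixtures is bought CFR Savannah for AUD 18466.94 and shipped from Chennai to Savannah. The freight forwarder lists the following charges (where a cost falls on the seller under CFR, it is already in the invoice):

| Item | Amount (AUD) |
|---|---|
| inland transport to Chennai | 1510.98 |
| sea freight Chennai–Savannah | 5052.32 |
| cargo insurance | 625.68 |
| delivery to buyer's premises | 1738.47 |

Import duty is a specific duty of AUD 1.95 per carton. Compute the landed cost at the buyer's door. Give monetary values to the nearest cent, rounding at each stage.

CFR: the seller pays costs through ocean freight to the destination port, but not insurance.
Already in the invoice (seller's account under CFR): inland to port, freight — exclude.
CIF value = CFR price + insurance = 18466.94 + 625.68 = 19092.62
Import duty = 62 × 1.95 = 120.90
Buyer bears: insurance 625.68 + delivery 1738.47 + duty 120.90 = 2485.05
Landed cost = invoice 18466.94 + 2485.05 = 20951.99

Total landed cost: AUD 20951.99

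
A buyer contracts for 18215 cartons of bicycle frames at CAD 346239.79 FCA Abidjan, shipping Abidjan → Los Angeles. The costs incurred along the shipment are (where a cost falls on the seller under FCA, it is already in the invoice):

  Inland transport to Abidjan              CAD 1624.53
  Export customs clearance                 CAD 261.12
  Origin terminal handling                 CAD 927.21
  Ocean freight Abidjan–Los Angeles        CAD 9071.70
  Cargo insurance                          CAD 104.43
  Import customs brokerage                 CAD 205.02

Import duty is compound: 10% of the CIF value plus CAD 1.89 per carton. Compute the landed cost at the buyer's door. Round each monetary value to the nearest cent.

Total landed cost: CAD 426608.81

FCA: the seller delivers export-cleared goods to the carrier; the buyer bears costs from that point.
Already in the invoice (seller's account under FCA): inland to port, export clearance — exclude.
CIF value = FCA price + origin terminal + freight + insurance = 346239.79 + 927.21 + 9071.70 + 104.43 = 356343.13
Ad valorem component: 356343.13 × 10% = 35634.31
Specific component: 18215 × 1.89 = 34426.35
Import duty = 35634.31 + 34426.35 = 70060.66
Buyer bears: origin terminal 927.21 + freight 9071.70 + insurance 104.43 + brokerage 205.02 + duty 70060.66 = 80369.02
Landed cost = invoice 346239.79 + 80369.02 = 426608.81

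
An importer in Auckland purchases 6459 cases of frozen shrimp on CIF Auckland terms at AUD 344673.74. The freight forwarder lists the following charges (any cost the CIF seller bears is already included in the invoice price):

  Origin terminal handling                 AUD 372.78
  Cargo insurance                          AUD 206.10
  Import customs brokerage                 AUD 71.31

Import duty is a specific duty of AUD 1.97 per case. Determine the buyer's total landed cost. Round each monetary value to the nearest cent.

CIF: the seller pays costs through ocean freight and marine insurance to the destination port.
Already in the invoice (seller's account under CIF): origin terminal, insurance — exclude.
The CIF price already equals the CIF value: 344673.74
Import duty = 6459 × 1.97 = 12724.23
Buyer bears: brokerage 71.31 + duty 12724.23 = 12795.54
Landed cost = invoice 344673.74 + 12795.54 = 357469.28

Total landed cost: AUD 357469.28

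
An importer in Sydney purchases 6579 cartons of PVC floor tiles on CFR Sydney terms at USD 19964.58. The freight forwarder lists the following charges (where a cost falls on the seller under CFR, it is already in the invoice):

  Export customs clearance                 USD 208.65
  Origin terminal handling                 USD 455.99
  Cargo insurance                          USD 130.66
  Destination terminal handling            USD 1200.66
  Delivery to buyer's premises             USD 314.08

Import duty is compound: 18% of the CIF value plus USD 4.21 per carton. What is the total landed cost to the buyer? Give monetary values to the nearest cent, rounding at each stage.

CFR: the seller pays costs through ocean freight to the destination port, but not insurance.
Already in the invoice (seller's account under CFR): export clearance, origin terminal — exclude.
CIF value = CFR price + insurance = 19964.58 + 130.66 = 20095.24
Ad valorem component: 20095.24 × 18% = 3617.14
Specific component: 6579 × 4.21 = 27697.59
Import duty = 3617.14 + 27697.59 = 31314.73
Buyer bears: insurance 130.66 + destination terminal 1200.66 + delivery 314.08 + duty 31314.73 = 32960.13
Landed cost = invoice 19964.58 + 32960.13 = 52924.71

Total landed cost: USD 52924.71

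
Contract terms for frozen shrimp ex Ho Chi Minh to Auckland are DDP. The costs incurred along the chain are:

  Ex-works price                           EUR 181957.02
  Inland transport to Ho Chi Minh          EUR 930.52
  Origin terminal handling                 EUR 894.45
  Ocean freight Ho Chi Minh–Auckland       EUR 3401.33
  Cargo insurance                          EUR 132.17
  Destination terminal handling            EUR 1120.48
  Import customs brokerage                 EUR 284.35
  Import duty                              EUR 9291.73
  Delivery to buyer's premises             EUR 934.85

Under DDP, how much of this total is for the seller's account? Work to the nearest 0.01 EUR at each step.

Seller's account: EUR 198946.90

DDP: the seller bears all costs including import duty.
Seller's account: goods 181957.02 + inland to port 930.52 + origin terminal 894.45 + freight 3401.33 + insurance 132.17 + destination terminal 1120.48 + brokerage 284.35 + duty 9291.73 + delivery 934.85 = 198946.90
Buyer's account: 0.00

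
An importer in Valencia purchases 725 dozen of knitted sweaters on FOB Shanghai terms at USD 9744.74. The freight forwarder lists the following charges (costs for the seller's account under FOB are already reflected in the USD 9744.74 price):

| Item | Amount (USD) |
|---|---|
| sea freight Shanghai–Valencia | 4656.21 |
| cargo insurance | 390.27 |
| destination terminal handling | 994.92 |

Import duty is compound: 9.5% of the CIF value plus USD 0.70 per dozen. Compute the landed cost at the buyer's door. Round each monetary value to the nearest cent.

FOB: the seller bears costs until goods are on board at the origin port; the buyer bears freight, insurance and all costs thereafter.
CIF value = FOB price + freight + insurance = 9744.74 + 4656.21 + 390.27 = 14791.22
Ad valorem component: 14791.22 × 9.5% = 1405.17
Specific component: 725 × 0.70 = 507.50
Import duty = 1405.17 + 507.50 = 1912.67
Buyer bears: freight 4656.21 + insurance 390.27 + destination terminal 994.92 + duty 1912.67 = 7954.07
Landed cost = invoice 9744.74 + 7954.07 = 17698.81

Total landed cost: USD 17698.81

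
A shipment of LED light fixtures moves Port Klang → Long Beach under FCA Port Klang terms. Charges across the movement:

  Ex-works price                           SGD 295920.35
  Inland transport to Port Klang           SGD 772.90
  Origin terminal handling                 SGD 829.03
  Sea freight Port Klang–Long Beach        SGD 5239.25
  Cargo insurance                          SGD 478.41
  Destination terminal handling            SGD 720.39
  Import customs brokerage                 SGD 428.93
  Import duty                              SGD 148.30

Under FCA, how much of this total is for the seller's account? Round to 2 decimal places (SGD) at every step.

FCA: the seller delivers export-cleared goods to the carrier; the buyer bears costs from that point.
Seller's account: goods 295920.35 + inland to port 772.90 = 296693.25
Buyer's account: origin terminal 829.03 + freight 5239.25 + insurance 478.41 + destination terminal 720.39 + brokerage 428.93 + duty 148.30 = 7844.31

Seller's account: SGD 296693.25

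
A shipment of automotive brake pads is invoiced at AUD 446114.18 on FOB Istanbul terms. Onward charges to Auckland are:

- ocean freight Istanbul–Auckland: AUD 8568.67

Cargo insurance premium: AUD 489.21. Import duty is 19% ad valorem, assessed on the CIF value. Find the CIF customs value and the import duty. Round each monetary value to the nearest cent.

CIF value: AUD 455172.06; import duty: AUD 86482.69

CIF = FOB price + freight + insurance
CIF = 446114.18 + 8568.67 + 489.21 = 455172.06
Import duty = 455172.06 × 19% = 86482.69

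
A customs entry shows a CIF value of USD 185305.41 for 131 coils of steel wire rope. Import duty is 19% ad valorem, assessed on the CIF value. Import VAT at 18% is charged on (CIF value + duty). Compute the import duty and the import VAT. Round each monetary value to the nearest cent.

Import duty = 185305.41 × 19% = 35208.03
VAT base = CIF + duty = 185305.41 + 35208.03 = 220513.44
Import VAT = 220513.44 × 18% = 39692.42

Import duty: USD 35208.03; import VAT: USD 39692.42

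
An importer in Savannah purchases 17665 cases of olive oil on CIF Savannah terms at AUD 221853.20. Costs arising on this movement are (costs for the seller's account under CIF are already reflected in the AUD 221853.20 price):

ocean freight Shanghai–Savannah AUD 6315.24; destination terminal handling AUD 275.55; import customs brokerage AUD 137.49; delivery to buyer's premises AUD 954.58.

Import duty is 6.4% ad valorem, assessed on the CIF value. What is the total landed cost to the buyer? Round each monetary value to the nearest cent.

Total landed cost: AUD 237419.42

CIF: the seller pays costs through ocean freight and marine insurance to the destination port.
Already in the invoice (seller's account under CIF): freight — exclude.
The CIF price already equals the CIF value: 221853.20
Import duty = 221853.20 × 6.4% = 14198.60
Buyer bears: destination terminal 275.55 + brokerage 137.49 + delivery 954.58 + duty 14198.60 = 15566.22
Landed cost = invoice 221853.20 + 15566.22 = 237419.42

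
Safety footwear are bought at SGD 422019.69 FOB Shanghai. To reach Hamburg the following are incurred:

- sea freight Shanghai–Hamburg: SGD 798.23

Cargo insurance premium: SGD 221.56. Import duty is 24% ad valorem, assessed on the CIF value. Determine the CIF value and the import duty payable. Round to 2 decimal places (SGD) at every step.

CIF value: SGD 423039.48; import duty: SGD 101529.48

CIF = FOB price + freight + insurance
CIF = 422019.69 + 798.23 + 221.56 = 423039.48
Import duty = 423039.48 × 24% = 101529.48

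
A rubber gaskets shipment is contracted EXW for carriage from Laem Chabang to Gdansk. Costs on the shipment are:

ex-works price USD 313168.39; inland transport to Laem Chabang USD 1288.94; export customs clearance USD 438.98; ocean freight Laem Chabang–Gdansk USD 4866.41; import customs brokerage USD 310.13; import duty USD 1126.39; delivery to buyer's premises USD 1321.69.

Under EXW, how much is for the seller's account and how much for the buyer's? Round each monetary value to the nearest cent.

EXW: the seller makes goods available at their premises; the buyer bears all onward costs.
Seller's account: goods 313168.39 = 313168.39
Buyer's account: inland to port 1288.94 + export clearance 438.98 + freight 4866.41 + brokerage 310.13 + duty 1126.39 + delivery 1321.69 = 9352.54

Seller: USD 313168.39; buyer: USD 9352.54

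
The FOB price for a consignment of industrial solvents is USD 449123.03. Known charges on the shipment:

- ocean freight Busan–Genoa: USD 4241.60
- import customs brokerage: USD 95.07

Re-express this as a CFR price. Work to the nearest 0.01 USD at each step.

CFR price: USD 453364.63

Not relevant to the conversion: brokerage — on the buyer under both terms; not part of either seller's price.
From FOB to CFR, the seller additionally bears: freight.
CFR price = 449123.03 + 4241.60 = 453364.63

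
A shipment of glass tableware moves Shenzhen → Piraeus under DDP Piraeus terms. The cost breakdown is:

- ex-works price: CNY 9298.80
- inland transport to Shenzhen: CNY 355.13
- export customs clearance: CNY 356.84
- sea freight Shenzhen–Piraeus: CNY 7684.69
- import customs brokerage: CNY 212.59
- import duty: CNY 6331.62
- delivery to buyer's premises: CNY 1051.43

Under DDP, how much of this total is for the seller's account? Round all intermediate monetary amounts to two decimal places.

Seller's account: CNY 25291.10

DDP: the seller bears all costs including import duty.
Seller's account: goods 9298.80 + inland to port 355.13 + export clearance 356.84 + freight 7684.69 + brokerage 212.59 + duty 6331.62 + delivery 1051.43 = 25291.10
Buyer's account: 0.00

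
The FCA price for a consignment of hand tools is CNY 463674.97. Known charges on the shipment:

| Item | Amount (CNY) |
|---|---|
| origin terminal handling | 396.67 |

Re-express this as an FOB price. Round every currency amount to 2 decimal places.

From FCA to FOB, the seller additionally bears: origin terminal.
FOB price = 463674.97 + 396.67 = 464071.64

FOB price: CNY 464071.64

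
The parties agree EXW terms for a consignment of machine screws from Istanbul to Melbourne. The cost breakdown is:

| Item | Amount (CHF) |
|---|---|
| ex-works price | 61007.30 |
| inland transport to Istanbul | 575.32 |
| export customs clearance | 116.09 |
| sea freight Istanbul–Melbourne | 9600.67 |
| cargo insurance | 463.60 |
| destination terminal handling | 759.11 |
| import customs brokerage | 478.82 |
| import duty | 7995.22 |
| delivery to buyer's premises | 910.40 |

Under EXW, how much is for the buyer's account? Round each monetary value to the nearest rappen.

Buyer's account: CHF 20899.23

EXW: the seller makes goods available at their premises; the buyer bears all onward costs.
Seller's account: goods 61007.30 = 61007.30
Buyer's account: inland to port 575.32 + export clearance 116.09 + freight 9600.67 + insurance 463.60 + destination terminal 759.11 + brokerage 478.82 + duty 7995.22 + delivery 910.40 = 20899.23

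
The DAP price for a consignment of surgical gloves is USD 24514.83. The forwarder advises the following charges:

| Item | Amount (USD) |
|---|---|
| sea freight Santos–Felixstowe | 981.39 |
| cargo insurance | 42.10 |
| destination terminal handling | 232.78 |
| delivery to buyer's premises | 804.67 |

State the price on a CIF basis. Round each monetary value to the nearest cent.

CIF price: USD 23477.38

Not relevant to the conversion: insurance, freight — on the seller under both DAP and CIF; already in the DAP price and stays in the CIF price.
From DAP to CIF, the seller no longer bears: destination terminal, delivery.
CIF price = 24514.83 − 232.78 − 804.67 = 23477.38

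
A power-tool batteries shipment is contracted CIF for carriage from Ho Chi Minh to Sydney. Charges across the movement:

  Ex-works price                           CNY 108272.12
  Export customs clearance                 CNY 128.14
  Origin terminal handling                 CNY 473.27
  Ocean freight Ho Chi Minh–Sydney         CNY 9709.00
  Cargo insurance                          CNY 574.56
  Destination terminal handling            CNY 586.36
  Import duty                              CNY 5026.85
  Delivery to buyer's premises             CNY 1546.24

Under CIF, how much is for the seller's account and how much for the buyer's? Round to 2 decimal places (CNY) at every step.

Seller: CNY 119157.09; buyer: CNY 7159.45

CIF: the seller pays costs through ocean freight and marine insurance to the destination port.
Seller's account: goods 108272.12 + export clearance 128.14 + origin terminal 473.27 + freight 9709.00 + insurance 574.56 = 119157.09
Buyer's account: destination terminal 586.36 + duty 5026.85 + delivery 1546.24 = 7159.45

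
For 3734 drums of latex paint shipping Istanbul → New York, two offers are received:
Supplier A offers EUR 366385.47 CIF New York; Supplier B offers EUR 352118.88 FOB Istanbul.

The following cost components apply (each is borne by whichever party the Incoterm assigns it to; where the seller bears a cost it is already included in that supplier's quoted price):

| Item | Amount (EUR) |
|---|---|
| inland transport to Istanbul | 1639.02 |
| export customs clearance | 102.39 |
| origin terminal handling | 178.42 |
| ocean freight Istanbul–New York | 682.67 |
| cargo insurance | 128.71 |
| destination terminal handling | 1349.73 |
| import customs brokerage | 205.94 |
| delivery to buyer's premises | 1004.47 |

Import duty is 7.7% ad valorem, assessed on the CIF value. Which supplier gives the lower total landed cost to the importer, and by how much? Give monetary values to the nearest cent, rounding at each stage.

Supplier B is cheaper by EUR 14491.26

Supplier A (CIF):
The CIF price already equals the CIF value: 366385.47
Import duty = 366385.47 × 7.7% = 28211.68
Buyer bears (A): 1349.73 + 205.94 + 1004.47 = 2560.14
Landed cost (A) = invoice 366385.47 + 2560.14 + duty 28211.68 = 397157.29
Supplier B (FOB):
CIF value = FOB price + freight + insurance = 352118.88 + 682.67 + 128.71 = 352930.26
Import duty = 352930.26 × 7.7% = 27175.63
Buyer bears (B): 682.67 + 128.71 + 1349.73 + 205.94 + 1004.47 = 3371.52
Landed cost (B) = invoice 352118.88 + 3371.52 + duty 27175.63 = 382666.03
Difference = |397157.29 − 382666.03| = 14491.26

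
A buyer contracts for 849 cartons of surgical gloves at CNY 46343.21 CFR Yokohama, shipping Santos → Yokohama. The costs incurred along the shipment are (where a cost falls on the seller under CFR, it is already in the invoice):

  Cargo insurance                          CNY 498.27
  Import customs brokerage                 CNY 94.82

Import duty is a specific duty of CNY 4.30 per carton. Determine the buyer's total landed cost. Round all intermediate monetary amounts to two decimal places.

CFR: the seller pays costs through ocean freight to the destination port, but not insurance.
CIF value = CFR price + insurance = 46343.21 + 498.27 = 46841.48
Import duty = 849 × 4.30 = 3650.70
Buyer bears: insurance 498.27 + brokerage 94.82 + duty 3650.70 = 4243.79
Landed cost = invoice 46343.21 + 4243.79 = 50587.00

Total landed cost: CNY 50587.00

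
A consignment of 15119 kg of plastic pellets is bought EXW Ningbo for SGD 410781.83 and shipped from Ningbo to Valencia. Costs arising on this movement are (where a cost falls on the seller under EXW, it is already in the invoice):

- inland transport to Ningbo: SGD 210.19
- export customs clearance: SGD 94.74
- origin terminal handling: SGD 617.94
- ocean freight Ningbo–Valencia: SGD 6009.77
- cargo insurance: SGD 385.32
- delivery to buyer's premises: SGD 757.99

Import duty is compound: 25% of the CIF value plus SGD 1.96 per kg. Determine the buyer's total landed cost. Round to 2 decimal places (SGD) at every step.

EXW: the seller makes goods available at their premises; the buyer bears all onward costs.
CIF value = EXW price + inland to port + export clearance + origin terminal + freight + insurance = 410781.83 + 210.19 + 94.74 + 617.94 + 6009.77 + 385.32 = 418099.79
Ad valorem component: 418099.79 × 25% = 104524.95
Specific component: 15119 × 1.96 = 29633.24
Import duty = 104524.95 + 29633.24 = 134158.19
Buyer bears: inland to port 210.19 + export clearance 94.74 + origin terminal 617.94 + freight 6009.77 + insurance 385.32 + delivery 757.99 + duty 134158.19 = 142234.14
Landed cost = invoice 410781.83 + 142234.14 = 553015.97

Total landed cost: SGD 553015.97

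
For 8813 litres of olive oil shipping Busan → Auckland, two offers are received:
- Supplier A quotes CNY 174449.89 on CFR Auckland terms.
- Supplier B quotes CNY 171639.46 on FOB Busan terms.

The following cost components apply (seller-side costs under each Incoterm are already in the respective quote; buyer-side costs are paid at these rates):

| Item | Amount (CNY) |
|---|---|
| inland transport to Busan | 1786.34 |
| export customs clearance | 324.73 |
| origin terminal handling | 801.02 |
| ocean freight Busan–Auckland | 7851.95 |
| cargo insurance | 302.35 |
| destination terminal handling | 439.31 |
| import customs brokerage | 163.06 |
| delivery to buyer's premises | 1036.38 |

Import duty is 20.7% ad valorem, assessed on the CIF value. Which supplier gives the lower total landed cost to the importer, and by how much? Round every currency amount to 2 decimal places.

Supplier A (CFR):
CIF value = CFR price + insurance = 174449.89 + 302.35 = 174752.24
Import duty = 174752.24 × 20.7% = 36173.71
Buyer bears (A): 302.35 + 439.31 + 163.06 + 1036.38 = 1941.10
Landed cost (A) = invoice 174449.89 + 1941.10 + duty 36173.71 = 212564.70
Supplier B (FOB):
CIF value = FOB price + freight + insurance = 171639.46 + 7851.95 + 302.35 = 179793.76
Import duty = 179793.76 × 20.7% = 37217.31
Buyer bears (B): 7851.95 + 302.35 + 439.31 + 163.06 + 1036.38 = 9793.05
Landed cost (B) = invoice 171639.46 + 9793.05 + duty 37217.31 = 218649.82
Difference = |212564.70 − 218649.82| = 6085.12

Supplier A is cheaper by CNY 6085.12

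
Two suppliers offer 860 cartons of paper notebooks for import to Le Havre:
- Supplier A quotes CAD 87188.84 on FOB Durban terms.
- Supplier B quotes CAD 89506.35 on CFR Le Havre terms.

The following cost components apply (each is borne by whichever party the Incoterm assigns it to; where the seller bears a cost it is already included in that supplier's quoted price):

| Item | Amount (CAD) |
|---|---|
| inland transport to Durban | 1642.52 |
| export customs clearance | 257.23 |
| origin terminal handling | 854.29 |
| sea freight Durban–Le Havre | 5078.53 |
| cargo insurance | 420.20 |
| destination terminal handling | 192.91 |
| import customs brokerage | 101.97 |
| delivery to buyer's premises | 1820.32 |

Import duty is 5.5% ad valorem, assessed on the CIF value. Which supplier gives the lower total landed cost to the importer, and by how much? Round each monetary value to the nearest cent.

Supplier B is cheaper by CAD 2912.88

Supplier A (FOB):
CIF value = FOB price + freight + insurance = 87188.84 + 5078.53 + 420.20 = 92687.57
Import duty = 92687.57 × 5.5% = 5097.82
Buyer bears (A): 5078.53 + 420.20 + 192.91 + 101.97 + 1820.32 = 7613.93
Landed cost (A) = invoice 87188.84 + 7613.93 + duty 5097.82 = 99900.59
Supplier B (CFR):
CIF value = CFR price + insurance = 89506.35 + 420.20 = 89926.55
Import duty = 89926.55 × 5.5% = 4945.96
Buyer bears (B): 420.20 + 192.91 + 101.97 + 1820.32 = 2535.40
Landed cost (B) = invoice 89506.35 + 2535.40 + duty 4945.96 = 96987.71
Difference = |99900.59 − 96987.71| = 2912.88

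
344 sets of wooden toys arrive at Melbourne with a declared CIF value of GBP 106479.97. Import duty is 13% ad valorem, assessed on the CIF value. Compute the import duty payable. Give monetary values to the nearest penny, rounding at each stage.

Import duty: GBP 13842.40

Import duty = 106479.97 × 13% = 13842.40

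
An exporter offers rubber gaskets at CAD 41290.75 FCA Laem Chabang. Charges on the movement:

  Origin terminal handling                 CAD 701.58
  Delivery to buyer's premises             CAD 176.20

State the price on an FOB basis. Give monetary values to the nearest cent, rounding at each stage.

FOB price: CAD 41992.33

Not relevant to the conversion: delivery — on the buyer under both terms; not part of either seller's price.
From FCA to FOB, the seller additionally bears: origin terminal.
FOB price = 41290.75 + 701.58 = 41992.33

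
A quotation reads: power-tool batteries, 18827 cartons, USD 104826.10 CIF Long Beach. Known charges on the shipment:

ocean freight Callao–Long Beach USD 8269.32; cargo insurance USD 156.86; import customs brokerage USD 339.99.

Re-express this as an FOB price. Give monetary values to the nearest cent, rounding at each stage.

FOB price: USD 96399.92

Not relevant to the conversion: brokerage — on the buyer under both terms; not part of either seller's price.
From CIF to FOB, the seller no longer bears: freight, insurance.
FOB price = 104826.10 − 8269.32 − 156.86 = 96399.92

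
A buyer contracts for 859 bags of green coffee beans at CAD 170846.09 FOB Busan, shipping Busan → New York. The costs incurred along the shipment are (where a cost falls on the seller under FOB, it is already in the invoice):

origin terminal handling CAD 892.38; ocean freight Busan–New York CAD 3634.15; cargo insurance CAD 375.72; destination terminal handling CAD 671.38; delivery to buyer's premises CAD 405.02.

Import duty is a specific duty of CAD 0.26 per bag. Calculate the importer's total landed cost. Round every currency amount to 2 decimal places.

FOB: the seller bears costs until goods are on board at the origin port; the buyer bears freight, insurance and all costs thereafter.
Already in the invoice (seller's account under FOB): origin terminal — exclude.
CIF value = FOB price + freight + insurance = 170846.09 + 3634.15 + 375.72 = 174855.96
Import duty = 859 × 0.26 = 223.34
Buyer bears: freight 3634.15 + insurance 375.72 + destination terminal 671.38 + delivery 405.02 + duty 223.34 = 5309.61
Landed cost = invoice 170846.09 + 5309.61 = 176155.70

Total landed cost: CAD 176155.70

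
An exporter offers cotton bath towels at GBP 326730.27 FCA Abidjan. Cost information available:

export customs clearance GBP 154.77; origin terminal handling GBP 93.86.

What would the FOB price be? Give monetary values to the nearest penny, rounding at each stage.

FOB price: GBP 326824.13

Not relevant to the conversion: export clearance — on the seller under both FCA and FOB; already in the FCA price and stays in the FOB price.
From FCA to FOB, the seller additionally bears: origin terminal.
FOB price = 326730.27 + 93.86 = 326824.13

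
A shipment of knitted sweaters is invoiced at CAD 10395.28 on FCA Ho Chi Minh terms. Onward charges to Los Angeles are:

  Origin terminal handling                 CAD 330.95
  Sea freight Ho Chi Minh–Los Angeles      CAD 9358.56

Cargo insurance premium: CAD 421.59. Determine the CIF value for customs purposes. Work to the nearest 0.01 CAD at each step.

CIF value: CAD 20506.38

CIF = FCA price + pre-shipment costs + freight + insurance
CIF = 10395.28 + 330.95 + 9358.56 + 421.59 = 20506.38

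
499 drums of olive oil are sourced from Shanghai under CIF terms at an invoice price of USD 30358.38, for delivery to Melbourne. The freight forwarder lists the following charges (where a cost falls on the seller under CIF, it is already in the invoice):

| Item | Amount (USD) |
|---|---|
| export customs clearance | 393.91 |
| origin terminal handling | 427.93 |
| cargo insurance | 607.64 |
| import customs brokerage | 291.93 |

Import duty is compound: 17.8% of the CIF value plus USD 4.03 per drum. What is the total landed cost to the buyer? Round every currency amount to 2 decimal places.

Total landed cost: USD 38065.07

CIF: the seller pays costs through ocean freight and marine insurance to the destination port.
Already in the invoice (seller's account under CIF): export clearance, origin terminal, insurance — exclude.
The CIF price already equals the CIF value: 30358.38
Ad valorem component: 30358.38 × 17.8% = 5403.79
Specific component: 499 × 4.03 = 2010.97
Import duty = 5403.79 + 2010.97 = 7414.76
Buyer bears: brokerage 291.93 + duty 7414.76 = 7706.69
Landed cost = invoice 30358.38 + 7706.69 = 38065.07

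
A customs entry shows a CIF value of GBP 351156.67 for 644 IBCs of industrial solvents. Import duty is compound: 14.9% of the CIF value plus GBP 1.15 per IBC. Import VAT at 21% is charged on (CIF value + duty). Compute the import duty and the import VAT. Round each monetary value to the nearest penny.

Import duty: GBP 53062.94; import VAT: GBP 84886.12

Ad valorem component: 351156.67 × 14.9% = 52322.34
Specific component: 644 × 1.15 = 740.60
Import duty = 52322.34 + 740.60 = 53062.94
VAT base = CIF + duty = 351156.67 + 53062.94 = 404219.61
Import VAT = 404219.61 × 21% = 84886.12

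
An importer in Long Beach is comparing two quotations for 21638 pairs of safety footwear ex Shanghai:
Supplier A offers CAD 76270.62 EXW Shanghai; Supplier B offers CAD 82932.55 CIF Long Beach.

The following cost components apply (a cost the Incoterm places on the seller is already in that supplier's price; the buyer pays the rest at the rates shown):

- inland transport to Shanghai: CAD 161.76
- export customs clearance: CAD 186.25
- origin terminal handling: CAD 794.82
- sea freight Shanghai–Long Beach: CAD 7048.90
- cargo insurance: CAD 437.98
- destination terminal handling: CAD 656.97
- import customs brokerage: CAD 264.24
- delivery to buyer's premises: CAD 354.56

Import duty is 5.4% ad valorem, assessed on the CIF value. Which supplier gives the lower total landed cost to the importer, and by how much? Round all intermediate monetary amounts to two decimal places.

Supplier A (EXW):
CIF value = EXW price + inland to port + export clearance + origin terminal + freight + insurance = 76270.62 + 161.76 + 186.25 + 794.82 + 7048.90 + 437.98 = 84900.33
Import duty = 84900.33 × 5.4% = 4584.62
Buyer bears (A): 161.76 + 186.25 + 794.82 + 7048.90 + 437.98 + 656.97 + 264.24 + 354.56 = 9905.48
Landed cost (A) = invoice 76270.62 + 9905.48 + duty 4584.62 = 90760.72
Supplier B (CIF):
The CIF price already equals the CIF value: 82932.55
Import duty = 82932.55 × 5.4% = 4478.36
Buyer bears (B): 656.97 + 264.24 + 354.56 = 1275.77
Landed cost (B) = invoice 82932.55 + 1275.77 + duty 4478.36 = 88686.68
Difference = |90760.72 − 88686.68| = 2074.04

Supplier B is cheaper by CAD 2074.04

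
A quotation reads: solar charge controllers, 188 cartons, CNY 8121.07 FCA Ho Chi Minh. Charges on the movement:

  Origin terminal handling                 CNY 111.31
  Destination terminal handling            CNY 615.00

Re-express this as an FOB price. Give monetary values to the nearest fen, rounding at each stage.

FOB price: CNY 8232.38

Not relevant to the conversion: destination terminal — on the buyer under both terms; not part of either seller's price.
From FCA to FOB, the seller additionally bears: origin terminal.
FOB price = 8121.07 + 111.31 = 8232.38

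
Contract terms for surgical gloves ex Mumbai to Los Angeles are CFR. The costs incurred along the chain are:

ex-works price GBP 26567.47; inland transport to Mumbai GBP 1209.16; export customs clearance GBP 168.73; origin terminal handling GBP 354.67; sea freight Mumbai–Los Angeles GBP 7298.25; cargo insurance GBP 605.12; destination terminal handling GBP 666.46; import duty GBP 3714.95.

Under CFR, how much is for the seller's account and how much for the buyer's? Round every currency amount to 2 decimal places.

CFR: the seller pays costs through ocean freight to the destination port, but not insurance.
Seller's account: goods 26567.47 + inland to port 1209.16 + export clearance 168.73 + origin terminal 354.67 + freight 7298.25 = 35598.28
Buyer's account: insurance 605.12 + destination terminal 666.46 + duty 3714.95 = 4986.53

Seller: GBP 35598.28; buyer: GBP 4986.53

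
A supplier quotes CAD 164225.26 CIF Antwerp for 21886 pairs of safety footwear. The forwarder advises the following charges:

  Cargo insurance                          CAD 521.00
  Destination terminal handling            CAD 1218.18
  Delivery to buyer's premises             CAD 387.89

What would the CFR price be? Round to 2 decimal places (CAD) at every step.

CFR price: CAD 163704.26

Not relevant to the conversion: delivery, destination terminal — on the buyer under both terms; not part of either seller's price.
From CIF to CFR, the seller no longer bears: insurance.
CFR price = 164225.26 − 521.00 = 163704.26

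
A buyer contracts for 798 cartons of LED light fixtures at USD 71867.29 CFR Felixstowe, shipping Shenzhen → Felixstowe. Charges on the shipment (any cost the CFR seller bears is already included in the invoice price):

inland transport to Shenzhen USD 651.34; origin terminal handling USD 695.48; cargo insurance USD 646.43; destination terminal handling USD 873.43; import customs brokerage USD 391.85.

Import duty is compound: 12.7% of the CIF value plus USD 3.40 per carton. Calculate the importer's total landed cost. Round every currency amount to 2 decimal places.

Total landed cost: USD 85701.44

CFR: the seller pays costs through ocean freight to the destination port, but not insurance.
Already in the invoice (seller's account under CFR): inland to port, origin terminal — exclude.
CIF value = CFR price + insurance = 71867.29 + 646.43 = 72513.72
Ad valorem component: 72513.72 × 12.7% = 9209.24
Specific component: 798 × 3.40 = 2713.20
Import duty = 9209.24 + 2713.20 = 11922.44
Buyer bears: insurance 646.43 + destination terminal 873.43 + brokerage 391.85 + duty 11922.44 = 13834.15
Landed cost = invoice 71867.29 + 13834.15 = 85701.44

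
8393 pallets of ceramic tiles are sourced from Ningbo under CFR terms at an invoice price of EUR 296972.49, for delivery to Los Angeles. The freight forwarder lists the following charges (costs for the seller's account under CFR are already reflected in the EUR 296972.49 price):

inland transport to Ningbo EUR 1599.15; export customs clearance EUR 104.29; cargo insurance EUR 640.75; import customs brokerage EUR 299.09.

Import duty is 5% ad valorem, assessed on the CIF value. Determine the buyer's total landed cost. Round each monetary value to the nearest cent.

CFR: the seller pays costs through ocean freight to the destination port, but not insurance.
Already in the invoice (seller's account under CFR): inland to port, export clearance — exclude.
CIF value = CFR price + insurance = 296972.49 + 640.75 = 297613.24
Import duty = 297613.24 × 5% = 14880.66
Buyer bears: insurance 640.75 + brokerage 299.09 + duty 14880.66 = 15820.50
Landed cost = invoice 296972.49 + 15820.50 = 312792.99

Total landed cost: EUR 312792.99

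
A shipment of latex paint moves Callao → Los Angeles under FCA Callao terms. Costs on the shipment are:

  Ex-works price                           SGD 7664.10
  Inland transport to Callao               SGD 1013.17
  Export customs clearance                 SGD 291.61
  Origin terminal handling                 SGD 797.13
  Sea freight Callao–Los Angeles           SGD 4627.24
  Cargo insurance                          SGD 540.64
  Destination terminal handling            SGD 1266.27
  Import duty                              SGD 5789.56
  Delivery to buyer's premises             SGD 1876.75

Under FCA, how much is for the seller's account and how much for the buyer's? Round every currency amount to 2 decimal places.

FCA: the seller delivers export-cleared goods to the carrier; the buyer bears costs from that point.
Seller's account: goods 7664.10 + inland to port 1013.17 + export clearance 291.61 = 8968.88
Buyer's account: origin terminal 797.13 + freight 4627.24 + insurance 540.64 + destination terminal 1266.27 + duty 5789.56 + delivery 1876.75 = 14897.59

Seller: SGD 8968.88; buyer: SGD 14897.59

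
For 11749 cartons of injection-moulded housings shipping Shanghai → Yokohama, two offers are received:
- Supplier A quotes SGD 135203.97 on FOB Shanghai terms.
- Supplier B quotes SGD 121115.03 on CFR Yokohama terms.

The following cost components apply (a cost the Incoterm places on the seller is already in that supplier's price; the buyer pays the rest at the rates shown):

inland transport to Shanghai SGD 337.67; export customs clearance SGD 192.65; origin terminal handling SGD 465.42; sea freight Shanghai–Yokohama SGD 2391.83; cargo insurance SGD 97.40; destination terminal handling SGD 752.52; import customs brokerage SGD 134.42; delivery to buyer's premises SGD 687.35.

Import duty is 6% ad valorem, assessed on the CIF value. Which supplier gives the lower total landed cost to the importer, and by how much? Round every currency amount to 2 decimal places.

Supplier A (FOB):
CIF value = FOB price + freight + insurance = 135203.97 + 2391.83 + 97.40 = 137693.20
Import duty = 137693.20 × 6% = 8261.59
Buyer bears (A): 2391.83 + 97.40 + 752.52 + 134.42 + 687.35 = 4063.52
Landed cost (A) = invoice 135203.97 + 4063.52 + duty 8261.59 = 147529.08
Supplier B (CFR):
CIF value = CFR price + insurance = 121115.03 + 97.40 = 121212.43
Import duty = 121212.43 × 6% = 7272.75
Buyer bears (B): 97.40 + 752.52 + 134.42 + 687.35 = 1671.69
Landed cost (B) = invoice 121115.03 + 1671.69 + duty 7272.75 = 130059.47
Difference = |147529.08 − 130059.47| = 17469.61

Supplier B is cheaper by SGD 17469.61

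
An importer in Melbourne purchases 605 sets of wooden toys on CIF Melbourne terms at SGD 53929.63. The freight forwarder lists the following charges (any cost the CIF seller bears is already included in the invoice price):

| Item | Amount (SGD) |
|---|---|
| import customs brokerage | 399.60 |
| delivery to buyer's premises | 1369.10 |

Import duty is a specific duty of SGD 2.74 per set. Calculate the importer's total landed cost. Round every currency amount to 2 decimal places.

Total landed cost: SGD 57356.03

CIF: the seller pays costs through ocean freight and marine insurance to the destination port.
The CIF price already equals the CIF value: 53929.63
Import duty = 605 × 2.74 = 1657.70
Buyer bears: brokerage 399.60 + delivery 1369.10 + duty 1657.70 = 3426.40
Landed cost = invoice 53929.63 + 3426.40 = 57356.03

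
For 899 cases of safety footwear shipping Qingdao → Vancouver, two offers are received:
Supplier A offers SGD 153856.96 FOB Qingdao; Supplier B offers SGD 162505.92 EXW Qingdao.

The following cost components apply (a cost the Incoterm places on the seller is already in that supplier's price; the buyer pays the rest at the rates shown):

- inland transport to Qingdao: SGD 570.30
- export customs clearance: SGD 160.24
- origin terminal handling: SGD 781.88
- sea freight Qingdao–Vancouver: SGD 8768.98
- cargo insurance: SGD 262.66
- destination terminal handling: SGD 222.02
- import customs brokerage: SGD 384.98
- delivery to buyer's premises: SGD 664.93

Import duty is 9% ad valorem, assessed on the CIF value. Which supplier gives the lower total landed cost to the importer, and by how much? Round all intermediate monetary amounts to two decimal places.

Supplier A (FOB):
CIF value = FOB price + freight + insurance = 153856.96 + 8768.98 + 262.66 = 162888.60
Import duty = 162888.60 × 9% = 14659.97
Buyer bears (A): 8768.98 + 262.66 + 222.02 + 384.98 + 664.93 = 10303.57
Landed cost (A) = invoice 153856.96 + 10303.57 + duty 14659.97 = 178820.50
Supplier B (EXW):
CIF value = EXW price + inland to port + export clearance + origin terminal + freight + insurance = 162505.92 + 570.30 + 160.24 + 781.88 + 8768.98 + 262.66 = 173049.98
Import duty = 173049.98 × 9% = 15574.50
Buyer bears (B): 570.30 + 160.24 + 781.88 + 8768.98 + 262.66 + 222.02 + 384.98 + 664.93 = 11815.99
Landed cost (B) = invoice 162505.92 + 11815.99 + duty 15574.50 = 189896.41
Difference = |178820.50 − 189896.41| = 11075.91

Supplier A is cheaper by SGD 11075.91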